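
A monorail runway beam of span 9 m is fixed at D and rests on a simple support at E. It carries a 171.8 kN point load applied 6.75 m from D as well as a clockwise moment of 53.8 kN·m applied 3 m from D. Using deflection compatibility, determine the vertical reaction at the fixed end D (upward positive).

Release the roller at E. Primary structure: cantilever fixed at D.
Downward deflection at the released point E due to the loads:
  point load 171.8 at a = 6.75: Pa²(3L − a)/(6EI) = 26418/EI
  clockwise couple 53.8 at a = 3: M₀a(2L − a)/(2EI) = 1210/EI
  δ_0 = 27629/EI
Tip deflection under a unit load at E: L³/(3EI) = 243/EI.
Compatibility at E: δ_0 − R_E·δ_{EE} = 0, so R_E = 27629/243 = 113.7 kN.
Vertical equilibrium: R_D = ΣP − R_E = 171.8 − 113.7 = 58.1 kN.

R_D = 58.1 kN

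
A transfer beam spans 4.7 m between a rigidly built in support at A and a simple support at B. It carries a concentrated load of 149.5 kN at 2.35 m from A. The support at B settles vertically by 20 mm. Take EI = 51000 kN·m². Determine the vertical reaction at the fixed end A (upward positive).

R_A = 132.3 kN

Remove the prop at B; the released (primary) structure is a cantilever built in at A.
Deflection at B on the released cantilever, summing each load's contribution:
  point load 149.5 at a = 2.35: Pa²(3L − a)/(6EI) = 1617/EI
Tip deflection under a unit load at B: L³/(3EI) = 34.61/EI.
With EI = 51000 kN·m²: δ_0 = 0.031702 m and δ_{BB} = 0.000679 m/kN.
Compatibility — the beam at B must follow the support down by 0.02 m: δ_0 − R_B·δ_{BB} = 0.02, so R_B = (0.031702 − 0.02)/0.000679 = 17.25 kN.
Vertical equilibrium: R_A = ΣP − R_B = 149.5 − 17.25 = 132.3 kN.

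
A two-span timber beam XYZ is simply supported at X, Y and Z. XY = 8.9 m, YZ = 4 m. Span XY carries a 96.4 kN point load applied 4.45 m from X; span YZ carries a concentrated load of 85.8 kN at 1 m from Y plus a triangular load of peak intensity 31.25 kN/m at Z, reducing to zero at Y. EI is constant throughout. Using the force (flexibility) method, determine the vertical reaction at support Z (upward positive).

Insert a hinge at Y; M_Y is the redundant, and each span becomes simply supported.
Discontinuity in slope at Y on the released structure — sum the simple-span end rotations:
  span XY: point load 96.4 at a = 4.45: Pab(L + a)/(6LEI) = 477.2/EI
  span YZ: point load 85.8 at a = 1: Pab(L + b)/(6LEI) = 75.08/EI
  span YZ: triangular load, peak 31.25: 7w₀L³/(360EI) = 38.89/EI
  relative rotation θ_0 = (477.2 + 114)/EI = 591.2/EI
A unit hogging moment at Y produces rotation L₁/(3EI) + L₂/(3EI) = 4.3/EI.
Slope continuity at Y: θ_0 = M_Y·4.3/EI, so M_Y = 591.2/4.3 = 137.5 kN·m (hogging).
Span YZ, ΣM about Z: R_Y^{YZ}·4 = 340.7 + 137.5, so R_Y^{YZ} = 119.6 kN and R_Z = 148.3 − 119.6 = 28.74 kN.

R_Z = 28.74 kN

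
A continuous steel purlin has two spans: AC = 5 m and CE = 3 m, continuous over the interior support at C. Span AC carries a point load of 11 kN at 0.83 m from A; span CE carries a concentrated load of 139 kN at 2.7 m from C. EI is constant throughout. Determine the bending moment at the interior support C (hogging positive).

M_C = 10.52 kN·m

Release continuity at C by inserting a hinge; the redundant is the internal moment M_C. The primary structure is two simply-supported spans AC and CE.
Rotations at C on the released spans (each span's end-slope, ×1/EI):
  span AC: point load 11 at a = 0.83: Pab(L + a)/(6LEI) = 7.399/EI
  span CE: point load 139 at a = 2.7: Pab(L + b)/(6LEI) = 20.64/EI
  relative rotation θ_0 = (7.399 + 20.64)/EI = 28.04/EI
A unit hogging moment at C produces rotation L₁/(3EI) + L₂/(3EI) = 2.667/EI.
Slope continuity at C: θ_0 = M_C·2.667/EI, so M_C = 28.04/2.667 = 10.52 kN·m (hogging).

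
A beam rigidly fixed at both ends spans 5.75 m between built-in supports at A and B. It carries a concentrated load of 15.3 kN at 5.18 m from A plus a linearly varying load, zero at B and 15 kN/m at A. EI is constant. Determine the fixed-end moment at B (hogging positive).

Take the two fixed-end moments M_A, M_B as redundants; the released structure is the simple span AB.
Simple-span end rotations at A and B under the given loads:
  at A: point load 15.3 at a = 5.18: Pab(L + b)/(6LEI) = 8.275/EI
  at B: point load 15.3 at a = 5.18: Pab(L + a)/(6LEI) = 14.31/EI
  at A: triangular load, peak 15: w₀L³/(45EI) = 63.37/EI
  at B: triangular load, peak 15: 7w₀L³/(360EI) = 55.45/EI
  θ_A0 = 71.65/EI,  θ_B0 = 69.76/EI
Flexibility coefficients: a unit moment at one end gives L/(3EI) there and L/(6EI) at the far end, so f₁₁ = f₂₂ = 1.917/EI and f₁₂ = f₂₁ = 0.9583/EI.
Compatibility — zero rotation at each built-in end:
  1.917 M_A + 0.9583 M_B = 71.65
  0.9583 M_A + 1.917 M_B = 69.76
Solving the pair gives M_A = 25.58 kN·m and M_B = 23.61 kN·m (hogging).

M_B = 23.61 kN·m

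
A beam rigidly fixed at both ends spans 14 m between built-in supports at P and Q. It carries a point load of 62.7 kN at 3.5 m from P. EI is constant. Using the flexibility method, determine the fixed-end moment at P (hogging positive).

Release both end moments; the primary structure is a simply-supported span PQ with redundants M_P and M_Q.
End rotations of the released simple span under the applied load (×1/EI):
  at P: point load 62.7 at a = 3.5: Pab(L + b)/(6LEI) = 672.1/EI
  at Q: point load 62.7 at a = 3.5: Pab(L + a)/(6LEI) = 480/EI
  θ_P0 = 672.1/EI,  θ_Q0 = 480/EI
Flexibility coefficients: a unit moment at one end gives L/(3EI) there and L/(6EI) at the far end, so f₁₁ = f₂₂ = 4.667/EI and f₁₂ = f₂₁ = 2.333/EI.
Compatibility — zero rotation at each built-in end:
  4.667 M_P + 2.333 M_Q = 672.1
  2.333 M_P + 4.667 M_Q = 480
Solving the pair gives M_P = 123.4 kN·m and M_Q = 41.15 kN·m (hogging).

M_P = 123.4 kN·m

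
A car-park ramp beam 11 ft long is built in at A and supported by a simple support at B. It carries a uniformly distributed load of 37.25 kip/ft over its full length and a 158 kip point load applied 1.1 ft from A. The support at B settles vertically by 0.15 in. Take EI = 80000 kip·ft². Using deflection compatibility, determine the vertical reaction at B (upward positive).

Choose R_B as the redundant. The primary structure is the cantilever fixed at A.
Primary-structure tip deflection at B by superposition:
  UDL 37.25: wL⁴/(8EI) = 68172/EI
  point load 158 at a = 1.1: Pa²(3L − a)/(6EI) = 1016/EI
  δ_0 = 69189/EI
Tip deflection under a unit load at B: L³/(3EI) = 443.7/EI.
With EI = 80000 kip·ft²: δ_0 = 0.86486 ft and δ_{BB} = 0.005546 ft/kip.
Compatibility — the beam at B must follow the support down by 0.0125 ft: δ_0 − R_B·δ_{BB} = 0.0125, so R_B = (0.86486 − 0.0125)/0.005546 = 153.7 kip.

R_B = 153.7 kip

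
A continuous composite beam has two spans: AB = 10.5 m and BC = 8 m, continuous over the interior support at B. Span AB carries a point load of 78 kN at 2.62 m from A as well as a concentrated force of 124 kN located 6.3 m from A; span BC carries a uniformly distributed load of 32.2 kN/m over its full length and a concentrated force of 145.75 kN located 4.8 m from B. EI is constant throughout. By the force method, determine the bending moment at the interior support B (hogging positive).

Release continuity at B by inserting a hinge; the redundant is the internal moment M_B. The primary structure is two simply-supported spans AB and BC.
Rotations at B on the released spans (each span's end-slope, ×1/EI):
  span AB: point load 78 at a = 2.62: Pab(L + a)/(6LEI) = 335.4/EI
  span AB: point load 124 at a = 6.3: Pab(L + a)/(6LEI) = 874.9/EI
  span BC: UDL 32.2: wL³/(24EI) = 686.9/EI
  span BC: point load 145.75 at a = 4.8: Pab(L + b)/(6LEI) = 522.4/EI
  relative rotation θ_0 = (1210 + 1209)/EI = 2420/EI
A unit hogging moment at B produces rotation L₁/(3EI) + L₂/(3EI) = 6.167/EI.
Compatibility: M_B·(L₁+L₂)/(3EI) = θ_0, giving M_B = 392.4 kN·m (hogging).

M_B = 392.4 kN·m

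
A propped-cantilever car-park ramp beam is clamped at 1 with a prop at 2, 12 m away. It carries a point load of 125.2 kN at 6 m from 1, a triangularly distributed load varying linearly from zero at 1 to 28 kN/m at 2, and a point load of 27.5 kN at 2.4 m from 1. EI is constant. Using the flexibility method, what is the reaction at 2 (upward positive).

Remove the prop at 2; the released (primary) structure is a cantilever built in at 1.
Free-end deflection of the primary structure under the applied loading (downward +):
  point load 125.2 at a = 6: Pa²(3L − a)/(6EI) = 22536/EI
  triangular load, peak 28 at the free end: 11w₀L⁴/(120EI) = 53222/EI
  point load 27.5 at a = 2.4: Pa²(3L − a)/(6EI) = 887/EI
  δ_0 = 76645/EI
Flexibility coefficient — unit upward force at 2: δ_{22} = L³/(3EI) = 576/EI.
Compatibility at 2: δ_0 − R_2·δ_{22} = 0, so R_2 = 76645/576 = 133.1 kN.

R_2 = 133.1 kN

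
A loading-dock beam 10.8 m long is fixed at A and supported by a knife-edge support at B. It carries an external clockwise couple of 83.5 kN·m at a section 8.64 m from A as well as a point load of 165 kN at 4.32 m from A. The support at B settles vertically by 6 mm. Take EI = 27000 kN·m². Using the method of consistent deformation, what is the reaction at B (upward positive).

Take the reaction at B as the redundant and release it; the primary structure is a cantilever fixed at A.
Deflection at B on the released cantilever, summing each load's contribution:
  clockwise couple 83.5 at a = 8.64: M₀a(2L − a)/(2EI) = 4675/EI
  point load 165 at a = 4.32: Pa²(3L − a)/(6EI) = 14411/EI
  δ_0 = 19086/EI
Flexibility coefficient — unit upward force at B: δ_{BB} = L³/(3EI) = 419.9/EI.
With EI = 27000 kN·m²: δ_0 = 0.70689 m and δ_{BB} = 0.015552 m/kN.
Compatibility — the beam at B must follow the support down by 0.006 m: δ_0 − R_B·δ_{BB} = 0.006, so R_B = (0.70689 − 0.006)/0.015552 = 45.07 kN.

R_B = 45.07 kN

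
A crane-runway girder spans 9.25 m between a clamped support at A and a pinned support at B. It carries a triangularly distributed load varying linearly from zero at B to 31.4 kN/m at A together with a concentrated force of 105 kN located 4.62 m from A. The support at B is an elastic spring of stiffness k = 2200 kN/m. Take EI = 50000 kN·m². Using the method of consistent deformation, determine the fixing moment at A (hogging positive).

Choose R_B as the redundant. The primary structure is the cantilever fixed at A.
Primary-structure tip deflection at B by superposition:
  triangular load, peak 31.4 at the fixed end: w₀L⁴/(30EI) = 7663/EI
  point load 105 at a = 4.62: Pa²(3L − a)/(6EI) = 8640/EI
  δ_0 = 16302/EI
Tip deflection under a unit load at B: L³/(3EI) = 263.8/EI.
With EI = 50000 kN·m²: δ_0 = 0.32605 m and δ_{BB} = 0.005276 m/kN.
Compatibility — the spring shortens by R_B/k under the reaction it provides: δ_0 − R_B·δ_{BB} = R_B/k. With 1/k = 0.000455 m/kN, R_B = δ_0 / (δ_{BB} + 1/k) = 0.32605 / (0.005276 + 0.000455) = 56.89 kN.
Moment equilibrium about A: M_A = Σ(load moments about A) − R_B·L = 932.9 − 56.89×9.25 = 406.6 kN·m.

M_A = 406.6 kN·m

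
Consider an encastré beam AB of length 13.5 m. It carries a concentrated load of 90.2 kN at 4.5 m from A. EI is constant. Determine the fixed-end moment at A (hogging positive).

M_A = 180.4 kN·m

Take the two fixed-end moments M_A, M_B as redundants; the released structure is the simple span AB.
Simple-span end rotations at A and B under the given loads:
  at A: point load 90.2 at a = 4.5: Pab(L + b)/(6LEI) = 1015/EI
  at B: point load 90.2 at a = 4.5: Pab(L + a)/(6LEI) = 811.8/EI
  θ_A0 = 1015/EI,  θ_B0 = 811.8/EI
Flexibility coefficients: a unit moment at one end gives L/(3EI) there and L/(6EI) at the far end, so f₁₁ = f₂₂ = 4.5/EI and f₁₂ = f₂₁ = 2.25/EI.
Compatibility — zero rotation at each built-in end:
  4.5 M_A + 2.25 M_B = 1015
  2.25 M_A + 4.5 M_B = 811.8
Solving the pair gives M_A = 180.4 kN·m and M_B = 90.2 kN·m (hogging).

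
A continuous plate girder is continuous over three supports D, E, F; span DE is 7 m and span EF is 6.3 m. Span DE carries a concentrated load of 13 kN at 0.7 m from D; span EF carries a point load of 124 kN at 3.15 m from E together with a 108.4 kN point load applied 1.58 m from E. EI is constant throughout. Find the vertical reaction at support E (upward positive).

Release continuity at E by inserting a hinge; the redundant is the internal moment M_E. The primary structure is two simply-supported spans DE and EF.
Discontinuity in slope at E on the released structure — sum the simple-span end rotations:
  span DE: point load 13 at a = 0.7: Pab(L + a)/(6LEI) = 10.51/EI
  span EF: point load 124 at a = 3.15: Pab(L + b)/(6LEI) = 307.6/EI
  span EF: point load 108.4 at a = 1.58: Pab(L + b)/(6LEI) = 235.7/EI
  relative rotation θ_0 = (10.51 + 543.3)/EI = 553.8/EI
A unit hogging moment at E produces rotation L₁/(3EI) + L₂/(3EI) = 4.433/EI.
Slope continuity at E: θ_0 = M_E·4.433/EI, so M_E = 553.8/4.433 = 124.9 kN·m (hogging).
Span DE, ΣM about D with M_E applied at E: R_E^{DE}·7 = 9.1 + 124.9, so R_E^{DE} = 19.14 kN and R_D = 13 − 19.14 = -6.145 kN.
Span EF, ΣM about F: R_E^{EF}·6.3 = 902.2 + 124.9, so R_E^{EF} = 163 kN and R_F = 232.4 − 163 = 69.36 kN.
R_E = 19.14 + 163 = 182.2 kN.

R_E = 182.2 kN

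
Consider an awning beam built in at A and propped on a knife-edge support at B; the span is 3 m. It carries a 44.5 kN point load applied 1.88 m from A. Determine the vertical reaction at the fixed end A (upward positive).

Release the roller at B. Primary structure: cantilever fixed at A.
Downward deflection at the released point B due to the loads:
  point load 44.5 at a = 1.88: Pa²(3L − a)/(6EI) = 186.6/EI
Flexibility coefficient — unit upward force at B: δ_{BB} = L³/(3EI) = 9/EI.
Compatibility at B: δ_0 − R_B·δ_{BB} = 0, so R_B = 186.6/9 = 20.74 kN.
Vertical equilibrium: R_A = ΣP − R_B = 44.5 − 20.74 = 23.76 kN.

R_A = 23.76 kN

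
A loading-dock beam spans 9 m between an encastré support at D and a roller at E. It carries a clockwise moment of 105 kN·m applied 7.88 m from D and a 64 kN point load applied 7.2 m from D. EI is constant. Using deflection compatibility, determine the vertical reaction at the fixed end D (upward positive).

R_D = 1.715 kN

Remove the prop at E; the released (primary) structure is a cantilever built in at D.
Primary-structure tip deflection at E by superposition:
  clockwise couple 105 at a = 7.88: M₀a(2L − a)/(2EI) = 4187/EI
  point load 64 at a = 7.2: Pa²(3L − a)/(6EI) = 10949/EI
  δ_0 = 15135/EI
Tip deflection under a unit load at E: L³/(3EI) = 243/EI.
Compatibility at E: δ_0 − R_E·δ_{EE} = 0, so R_E = 15135/243 = 62.28 kN.
Vertical equilibrium: R_D = ΣP − R_E = 64 − 62.28 = 1.715 kN.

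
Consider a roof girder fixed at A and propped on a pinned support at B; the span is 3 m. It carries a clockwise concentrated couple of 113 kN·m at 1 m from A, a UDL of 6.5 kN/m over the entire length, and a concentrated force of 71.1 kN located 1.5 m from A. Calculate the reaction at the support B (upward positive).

R_B = 60.92 kN

Release the roller at B. Primary structure: cantilever fixed at A.
Free-end deflection of the primary structure under the applied loading (downward +):
  clockwise couple 113 at a = 1: M₀a(2L − a)/(2EI) = 282.5/EI
  UDL 6.5: wL⁴/(8EI) = 65.81/EI
  point load 71.1 at a = 1.5: Pa²(3L − a)/(6EI) = 200/EI
  δ_0 = 548.3/EI
Tip deflection under a unit load at B: L³/(3EI) = 9/EI.
The prop prevents deflection at B: R_B = δ_0/δ_{BB} = 548.3/9 = 60.92 kN.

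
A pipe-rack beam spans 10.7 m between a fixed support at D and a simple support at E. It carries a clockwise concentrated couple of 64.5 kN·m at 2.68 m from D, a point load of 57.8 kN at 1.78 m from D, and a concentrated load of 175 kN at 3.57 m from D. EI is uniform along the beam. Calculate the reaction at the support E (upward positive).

R_E = 32.2 kN

Release the roller at E. Primary structure: cantilever fixed at D.
Free-end deflection of the primary structure under the applied loading (downward +):
  clockwise couple 64.5 at a = 2.68: M₀a(2L − a)/(2EI) = 1618/EI
  point load 57.8 at a = 1.78: Pa²(3L − a)/(6EI) = 925.4/EI
  point load 175 at a = 3.57: Pa²(3L − a)/(6EI) = 10605/EI
  δ_0 = 13149/EI
Flexibility coefficient — unit upward force at E: δ_{EE} = L³/(3EI) = 408.3/EI.
Compatibility at E: δ_0 − R_E·δ_{EE} = 0, so R_E = 13149/408.3 = 32.2 kN.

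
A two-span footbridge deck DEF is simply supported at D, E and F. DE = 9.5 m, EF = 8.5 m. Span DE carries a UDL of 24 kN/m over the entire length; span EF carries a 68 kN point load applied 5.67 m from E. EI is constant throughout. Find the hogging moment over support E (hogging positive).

M_E = 183.3 kN·m

Take M_E as the redundant. Released structure: two simple spans DE and EF with a hinge at E.
Discontinuity in slope at E on the released structure — sum the simple-span end rotations:
  span DE: UDL 24: wL³/(24EI) = 857.4/EI
  span EF: point load 68 at a = 5.67: Pab(L + b)/(6LEI) = 242.4/EI
  relative rotation θ_0 = (857.4 + 242.4)/EI = 1100/EI
A unit hogging moment at E produces rotation L₁/(3EI) + L₂/(3EI) = 6/EI.
Compatibility: M_E·(L₁+L₂)/(3EI) = θ_0, giving M_E = 183.3 kN·m (hogging).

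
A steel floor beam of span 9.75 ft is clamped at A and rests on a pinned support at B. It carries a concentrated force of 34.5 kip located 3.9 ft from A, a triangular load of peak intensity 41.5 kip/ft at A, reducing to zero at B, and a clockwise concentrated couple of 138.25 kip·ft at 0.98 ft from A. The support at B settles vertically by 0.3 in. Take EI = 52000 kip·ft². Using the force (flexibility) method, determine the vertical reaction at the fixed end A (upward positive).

R_A = 189.3 kip

Remove the prop at B; the released (primary) structure is a cantilever built in at A.
Downward deflection at the released point B due to the loads:
  point load 34.5 at a = 3.9: Pa²(3L − a)/(6EI) = 2217/EI
  triangular load, peak 41.5 at the fixed end: w₀L⁴/(30EI) = 12501/EI
  clockwise couple 138.25 at a = 0.98: M₀a(2L − a)/(2EI) = 1255/EI
  δ_0 = 15973/EI
Flexibility coefficient — unit upward force at B: δ_{BB} = L³/(3EI) = 309/EI.
With EI = 52000 kip·ft²: δ_0 = 0.30717 ft and δ_{BB} = 0.005941 ft/kip.
Compatibility — the beam at B must follow the support down by 0.025 ft: δ_0 − R_B·δ_{BB} = 0.025, so R_B = (0.30717 − 0.025)/0.005941 = 47.49 kip.
Vertical equilibrium: R_A = ΣP − R_B = 236.8 − 47.49 = 189.3 kip.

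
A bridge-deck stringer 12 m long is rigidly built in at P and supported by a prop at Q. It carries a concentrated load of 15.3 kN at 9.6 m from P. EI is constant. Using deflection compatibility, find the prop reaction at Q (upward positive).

R_Q = 10.77 kN

Choose R_Q as the redundant. The primary structure is the cantilever fixed at P.
Deflection at Q on the released cantilever, summing each load's contribution:
  point load 15.3 at a = 9.6: Pa²(3L − a)/(6EI) = 6204/EI
Tip deflection under a unit load at Q: L³/(3EI) = 576/EI.
Compatibility at Q: δ_0 − R_Q·δ_{QQ} = 0, so R_Q = 6204/576 = 10.77 kN.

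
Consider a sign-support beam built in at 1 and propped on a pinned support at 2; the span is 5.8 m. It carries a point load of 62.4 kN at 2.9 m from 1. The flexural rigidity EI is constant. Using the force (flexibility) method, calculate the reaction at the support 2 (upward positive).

Take the reaction at 2 as the redundant and release it; the primary structure is a cantilever fixed at 1.
Downward deflection at the released point 2 due to the loads:
  point load 62.4 at a = 2.9: Pa²(3L − a)/(6EI) = 1268/EI
Tip deflection under a unit load at 2: L³/(3EI) = 65.04/EI.
Compatibility at 2: δ_0 − R_2·δ_{22} = 0, so R_2 = 1268/65.04 = 19.5 kN.

R_2 = 19.5 kN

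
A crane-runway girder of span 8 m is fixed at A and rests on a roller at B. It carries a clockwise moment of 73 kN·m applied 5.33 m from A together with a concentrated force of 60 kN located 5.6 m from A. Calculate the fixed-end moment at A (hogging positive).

Release the roller at B. Primary structure: cantilever fixed at A.
Deflection at B on the released cantilever, summing each load's contribution:
  clockwise couple 73 at a = 5.33: M₀a(2L − a)/(2EI) = 2076/EI
  point load 60 at a = 5.6: Pa²(3L − a)/(6EI) = 5770/EI
  δ_0 = 7846/EI
Flexibility coefficient — unit upward force at B: δ_{BB} = L³/(3EI) = 170.7/EI.
The prop prevents deflection at B: R_B = δ_0/δ_{BB} = 7846/170.7 = 45.97 kN.
Moment equilibrium about A: M_A = Σ(load moments about A) − R_B·L = 409 − 45.97×8 = 41.22 kN·m.

M_A = 41.22 kN·m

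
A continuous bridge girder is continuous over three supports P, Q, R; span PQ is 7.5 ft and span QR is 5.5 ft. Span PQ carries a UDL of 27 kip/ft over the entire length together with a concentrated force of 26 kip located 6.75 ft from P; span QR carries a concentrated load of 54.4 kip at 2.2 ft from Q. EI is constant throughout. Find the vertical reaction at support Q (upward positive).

Release continuity at Q by inserting a hinge; the redundant is the internal moment M_Q. The primary structure is two simply-supported spans PQ and QR.
End slopes at the hinge Q, treating each span as simply supported:
  span PQ: UDL 27: wL³/(24EI) = 474.6/EI
  span PQ: point load 26 at a = 6.75: Pab(L + a)/(6LEI) = 41.68/EI
  span QR: point load 54.4 at a = 2.2: Pab(L + b)/(6LEI) = 105.3/EI
  relative rotation θ_0 = (516.3 + 105.3)/EI = 621.6/EI
A unit hogging moment at Q produces rotation L₁/(3EI) + L₂/(3EI) = 4.333/EI.
Compatibility: M_Q·(L₁+L₂)/(3EI) = θ_0, giving M_Q = 143.4 kip·ft (hogging).
Span PQ, ΣM about P with M_Q applied at Q: R_Q^{PQ}·7.5 = 934.9 + 143.4, so R_Q^{PQ} = 143.8 kip and R_P = 228.5 − 143.8 = 84.72 kip.
Span QR, ΣM about R: R_Q^{QR}·5.5 = 179.5 + 143.4, so R_Q^{QR} = 58.72 kip and R_R = 54.4 − 58.72 = -4.321 kip.
R_Q = 143.8 + 58.72 = 202.5 kip.

R_Q = 202.5 kip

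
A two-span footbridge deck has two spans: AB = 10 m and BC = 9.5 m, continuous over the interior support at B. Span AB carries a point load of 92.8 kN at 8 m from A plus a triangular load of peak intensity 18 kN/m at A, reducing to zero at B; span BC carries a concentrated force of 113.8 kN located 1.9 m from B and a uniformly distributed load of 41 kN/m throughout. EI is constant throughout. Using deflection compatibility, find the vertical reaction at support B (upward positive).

Release continuity at B by inserting a hinge; the redundant is the internal moment M_B. The primary structure is two simply-supported spans AB and BC.
Discontinuity in slope at B on the released structure — sum the simple-span end rotations:
  span AB: point load 92.8 at a = 8: Pab(L + a)/(6LEI) = 445.4/EI
  span AB: triangular load, peak 18: 7w₀L³/(360EI) = 350/EI
  span BC: point load 113.8 at a = 1.9: Pab(L + b)/(6LEI) = 493/EI
  span BC: UDL 41: wL³/(24EI) = 1465/EI
  relative rotation θ_0 = (795.4 + 1958)/EI = 2753/EI
A unit hogging moment at B produces rotation L₁/(3EI) + L₂/(3EI) = 6.5/EI.
Compatibility: M_B·(L₁+L₂)/(3EI) = θ_0, giving M_B = 423.6 kN·m (hogging).
Span AB, ΣM about A with M_B applied at B: R_B^{AB}·10 = 1042 + 423.6, so R_B^{AB} = 146.6 kN and R_A = 182.8 − 146.6 = 36.2 kN.
Span BC, ΣM about C: R_B^{BC}·9.5 = 2715 + 423.6, so R_B^{BC} = 330.4 kN and R_C = 503.3 − 330.4 = 172.9 kN.
R_B = 146.6 + 330.4 = 477 kN.

R_B = 477 kN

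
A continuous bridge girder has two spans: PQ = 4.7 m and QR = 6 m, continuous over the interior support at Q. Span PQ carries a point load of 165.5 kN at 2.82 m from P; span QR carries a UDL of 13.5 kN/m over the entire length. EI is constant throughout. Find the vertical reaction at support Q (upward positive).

R_Q = 177.6 kN

Insert a hinge at Q; M_Q is the redundant, and each span becomes simply supported.
Rotations at Q on the released spans (each span's end-slope, ×1/EI):
  span PQ: point load 165.5 at a = 2.82: Pab(L + a)/(6LEI) = 234/EI
  span QR: UDL 13.5: wL³/(24EI) = 121.5/EI
  relative rotation θ_0 = (234 + 121.5)/EI = 355.5/EI
A unit hogging moment at Q produces rotation L₁/(3EI) + L₂/(3EI) = 3.567/EI.
Slope continuity at Q: θ_0 = M_Q·3.567/EI, so M_Q = 355.5/3.567 = 99.67 kN·m (hogging).
Span PQ, ΣM about P with M_Q applied at Q: R_Q^{PQ}·4.7 = 466.7 + 99.67, so R_Q^{PQ} = 120.5 kN and R_P = 165.5 − 120.5 = 44.99 kN.
Span QR, ΣM about R: R_Q^{QR}·6 = 243 + 99.67, so R_Q^{QR} = 57.11 kN and R_R = 81 − 57.11 = 23.89 kN.
R_Q = 120.5 + 57.11 = 177.6 kN.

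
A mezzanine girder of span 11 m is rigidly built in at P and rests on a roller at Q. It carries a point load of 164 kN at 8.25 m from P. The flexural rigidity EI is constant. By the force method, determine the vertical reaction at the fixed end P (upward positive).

Remove the prop at Q; the released (primary) structure is a cantilever built in at P.
Deflection at Q on the released cantilever, summing each load's contribution:
  point load 164 at a = 8.25: Pa²(3L − a)/(6EI) = 46044/EI
Flexibility coefficient — unit upward force at Q: δ_{QQ} = L³/(3EI) = 443.7/EI.
The prop prevents deflection at Q: R_Q = δ_0/δ_{QQ} = 46044/443.7 = 103.8 kN.
Vertical equilibrium: R_P = ΣP − R_Q = 164 − 103.8 = 60.22 kN.

R_P = 60.22 kN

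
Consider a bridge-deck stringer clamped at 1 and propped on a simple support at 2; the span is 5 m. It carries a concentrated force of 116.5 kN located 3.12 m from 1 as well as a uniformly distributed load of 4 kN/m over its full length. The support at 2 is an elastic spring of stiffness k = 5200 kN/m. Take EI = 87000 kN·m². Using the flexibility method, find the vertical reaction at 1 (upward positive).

R_1 = 92.7 kN

Release the roller at 2. Primary structure: cantilever fixed at 1.
Downward deflection at the released point 2 due to the loads:
  point load 116.5 at a = 3.12: Pa²(3L − a)/(6EI) = 2245/EI
  UDL 4: wL⁴/(8EI) = 312.5/EI
  δ_0 = 2558/EI
Tip deflection under a unit load at 2: L³/(3EI) = 41.67/EI.
With EI = 87000 kN·m²: δ_0 = 0.029402 m and δ_{22} = 0.000479 m/kN.
Compatibility — the spring shortens by R_2/k under the reaction it provides: δ_0 − R_2·δ_{22} = R_2/k. With 1/k = 0.000192 m/kN, R_2 = δ_0 / (δ_{22} + 1/k) = 0.029402 / (0.000479 + 0.000192) = 43.8 kN.
Vertical equilibrium: R_1 = ΣP − R_2 = 136.5 − 43.8 = 92.7 kN.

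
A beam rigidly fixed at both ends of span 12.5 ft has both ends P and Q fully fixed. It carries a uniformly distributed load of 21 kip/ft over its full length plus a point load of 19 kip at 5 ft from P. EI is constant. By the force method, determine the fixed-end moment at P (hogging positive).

Take the two fixed-end moments M_P, M_Q as redundants; the released structure is the simple span PQ.
On the primary (simply-supported) span, the end slopes from the loading are:
  at P: UDL 21: wL³/(24EI) = 1709/EI
  at Q: UDL 21: wL³/(24EI) = 1709/EI
  at P: point load 19 at a = 5: Pab(L + b)/(6LEI) = 190/EI
  at Q: point load 19 at a = 5: Pab(L + a)/(6LEI) = 166.2/EI
  θ_P0 = 1899/EI,  θ_Q0 = 1875/EI
Flexibility coefficients: a unit moment at one end gives L/(3EI) there and L/(6EI) at the far end, so f₁₁ = f₂₂ = 4.167/EI and f₁₂ = f₂₁ = 2.083/EI.
Compatibility — zero rotation at each built-in end:
  4.167 M_P + 2.083 M_Q = 1899
  2.083 M_P + 4.167 M_Q = 1875
Solving the pair gives M_P = 307.6 kip·ft and M_Q = 296.2 kip·ft (hogging).

M_P = 307.6 kip·ft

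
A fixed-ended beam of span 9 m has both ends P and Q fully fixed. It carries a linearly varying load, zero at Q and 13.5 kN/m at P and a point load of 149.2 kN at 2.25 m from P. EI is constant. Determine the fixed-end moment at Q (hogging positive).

Release both end moments; the primary structure is a simply-supported span PQ with redundants M_P and M_Q.
End rotations of the released simple span under the applied load (×1/EI):
  at P: triangular load, peak 13.5: w₀L³/(45EI) = 218.7/EI
  at Q: triangular load, peak 13.5: 7w₀L³/(360EI) = 191.4/EI
  at P: point load 149.2 at a = 2.25: Pab(L + b)/(6LEI) = 660.9/EI
  at Q: point load 149.2 at a = 2.25: Pab(L + a)/(6LEI) = 472.1/EI
  θ_P0 = 879.6/EI,  θ_Q0 = 663.4/EI
Flexibility coefficients: a unit moment at one end gives L/(3EI) there and L/(6EI) at the far end, so f₁₁ = f₂₂ = 3/EI and f₁₂ = f₂₁ = 1.5/EI.
Compatibility — zero rotation at each built-in end:
  3 M_P + 1.5 M_Q = 879.6
  1.5 M_P + 3 M_Q = 663.4
Solving the pair gives M_P = 243.5 kN·m and M_Q = 99.39 kN·m (hogging).

M_Q = 99.39 kN·m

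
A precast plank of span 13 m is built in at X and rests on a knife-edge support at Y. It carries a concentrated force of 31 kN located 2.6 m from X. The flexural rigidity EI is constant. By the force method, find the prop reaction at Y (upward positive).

R_Y = 1.736 kN

Release the roller at Y. Primary structure: cantilever fixed at X.
Primary-structure tip deflection at Y by superposition:
  point load 31 at a = 2.6: Pa²(3L − a)/(6EI) = 1271/EI
Flexibility coefficient — unit upward force at Y: δ_{YY} = L³/(3EI) = 732.3/EI.
The prop prevents deflection at Y: R_Y = δ_0/δ_{YY} = 1271/732.3 = 1.736 kN.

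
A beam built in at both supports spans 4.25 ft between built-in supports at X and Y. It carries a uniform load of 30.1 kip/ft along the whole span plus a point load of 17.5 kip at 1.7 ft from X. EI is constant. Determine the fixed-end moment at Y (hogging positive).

M_Y = 52.45 kip·ft

Take the two fixed-end moments M_X, M_Y as redundants; the released structure is the simple span XY.
On the primary (simply-supported) span, the end slopes from the loading are:
  at X: UDL 30.1: wL³/(24EI) = 96.28/EI
  at Y: UDL 30.1: wL³/(24EI) = 96.28/EI
  at X: point load 17.5 at a = 1.7: Pab(L + b)/(6LEI) = 20.23/EI
  at Y: point load 17.5 at a = 1.7: Pab(L + a)/(6LEI) = 17.7/EI
  θ_X0 = 116.5/EI,  θ_Y0 = 114/EI
Flexibility coefficients: a unit moment at one end gives L/(3EI) there and L/(6EI) at the far end, so f₁₁ = f₂₂ = 1.417/EI and f₁₂ = f₂₁ = 0.7083/EI.
Compatibility — zero rotation at each built-in end:
  1.417 M_X + 0.7083 M_Y = 116.5
  0.7083 M_X + 1.417 M_Y = 114
Solving the pair gives M_X = 56.02 kip·ft and M_Y = 52.45 kip·ft (hogging).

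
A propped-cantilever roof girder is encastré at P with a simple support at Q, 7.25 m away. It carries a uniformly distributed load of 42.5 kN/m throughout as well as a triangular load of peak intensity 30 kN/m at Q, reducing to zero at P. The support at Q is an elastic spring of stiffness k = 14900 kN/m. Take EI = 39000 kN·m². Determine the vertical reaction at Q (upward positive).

R_Q = 171.8 kN

Take the reaction at Q as the redundant and release it; the primary structure is a cantilever fixed at P.
Primary-structure tip deflection at Q by superposition:
  UDL 42.5: wL⁴/(8EI) = 14677/EI
  triangular load, peak 30 at the free end: 11w₀L⁴/(120EI) = 7598/EI
  δ_0 = 22275/EI
Tip deflection under a unit load at Q: L³/(3EI) = 127/EI.
With EI = 39000 kN·m²: δ_0 = 0.57116 m and δ_{QQ} = 0.003257 m/kN.
Compatibility — the spring shortens by R_Q/k under the reaction it provides: δ_0 − R_Q·δ_{QQ} = R_Q/k. With 1/k = 0.000067 m/kN, R_Q = δ_0 / (δ_{QQ} + 1/k) = 0.57116 / (0.003257 + 0.000067) = 171.8 kN.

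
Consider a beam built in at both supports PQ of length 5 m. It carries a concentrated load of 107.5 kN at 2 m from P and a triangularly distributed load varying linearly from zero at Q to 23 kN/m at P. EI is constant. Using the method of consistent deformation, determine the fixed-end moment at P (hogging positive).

Release both end moments; the primary structure is a simply-supported span PQ with redundants M_P and M_Q.
On the primary (simply-supported) span, the end slopes from the loading are:
  at P: point load 107.5 at a = 2: Pab(L + b)/(6LEI) = 172/EI
  at Q: point load 107.5 at a = 2: Pab(L + a)/(6LEI) = 150.5/EI
  at P: triangular load, peak 23: w₀L³/(45EI) = 63.89/EI
  at Q: triangular load, peak 23: 7w₀L³/(360EI) = 55.9/EI
  θ_P0 = 235.9/EI,  θ_Q0 = 206.4/EI
Flexibility coefficients: a unit moment at one end gives L/(3EI) there and L/(6EI) at the far end, so f₁₁ = f₂₂ = 1.667/EI and f₁₂ = f₂₁ = 0.8333/EI.
Compatibility — zero rotation at each built-in end:
  1.667 M_P + 0.8333 M_Q = 235.9
  0.8333 M_P + 1.667 M_Q = 206.4
Solving the pair gives M_P = 106.2 kN·m and M_Q = 70.77 kN·m (hogging).

M_P = 106.2 kN·m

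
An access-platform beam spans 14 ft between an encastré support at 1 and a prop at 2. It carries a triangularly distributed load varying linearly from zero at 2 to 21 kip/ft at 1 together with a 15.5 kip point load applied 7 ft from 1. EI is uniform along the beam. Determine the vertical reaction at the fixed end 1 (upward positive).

R_1 = 128.3 kip

Release the roller at 2. Primary structure: cantilever fixed at 1.
Downward deflection at the released point 2 due to the loads:
  triangular load, peak 21 at the fixed end: w₀L⁴/(30EI) = 26891/EI
  point load 15.5 at a = 7: Pa²(3L − a)/(6EI) = 4430/EI
  δ_0 = 31322/EI
Tip deflection under a unit load at 2: L³/(3EI) = 914.7/EI.
The prop prevents deflection at 2: R_2 = δ_0/δ_{22} = 31322/914.7 = 34.24 kip.
Vertical equilibrium: R_1 = ΣP − R_2 = 162.5 − 34.24 = 128.3 kip.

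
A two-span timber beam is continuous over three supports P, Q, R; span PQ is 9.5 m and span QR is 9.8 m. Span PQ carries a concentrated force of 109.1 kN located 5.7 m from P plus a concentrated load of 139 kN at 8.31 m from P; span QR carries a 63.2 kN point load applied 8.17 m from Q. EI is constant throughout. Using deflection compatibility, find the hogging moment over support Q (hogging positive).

Take M_Q as the redundant. Released structure: two simple spans PQ and QR with a hinge at Q.
End slopes at the hinge Q, treating each span as simply supported:
  span PQ: point load 109.1 at a = 5.7: Pab(L + a)/(6LEI) = 630.2/EI
  span PQ: point load 139 at a = 8.31: Pab(L + a)/(6LEI) = 429.5/EI
  span QR: point load 63.2 at a = 8.17: Pab(L + b)/(6LEI) = 163.6/EI
  relative rotation θ_0 = (1060 + 163.6)/EI = 1223/EI
A unit hogging moment at Q produces rotation L₁/(3EI) + L₂/(3EI) = 6.433/EI.
Slope continuity at Q: θ_0 = M_Q·6.433/EI, so M_Q = 1223/6.433 = 190.1 kN·m (hogging).

M_Q = 190.1 kN·m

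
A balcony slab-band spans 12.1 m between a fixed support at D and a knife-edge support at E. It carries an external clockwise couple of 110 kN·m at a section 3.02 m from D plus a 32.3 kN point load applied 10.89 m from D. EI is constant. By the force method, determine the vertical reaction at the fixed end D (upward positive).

R_D = -1.129 kN

Remove the prop at E; the released (primary) structure is a cantilever built in at D.
Primary-structure tip deflection at E by superposition:
  clockwise couple 110 at a = 3.02: M₀a(2L − a)/(2EI) = 3518/EI
  point load 32.3 at a = 10.89: Pa²(3L − a)/(6EI) = 16222/EI
  δ_0 = 19740/EI
Tip deflection under a unit load at E: L³/(3EI) = 590.5/EI.
Compatibility at E: δ_0 − R_E·δ_{EE} = 0, so R_E = 19740/590.5 = 33.43 kN.
Vertical equilibrium: R_D = ΣP − R_E = 32.3 − 33.43 = -1.129 kN.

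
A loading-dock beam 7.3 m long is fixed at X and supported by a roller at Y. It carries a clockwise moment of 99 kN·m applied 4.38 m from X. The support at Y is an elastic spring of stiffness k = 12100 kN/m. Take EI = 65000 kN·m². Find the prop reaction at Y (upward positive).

Take the reaction at Y as the redundant and release it; the primary structure is a cantilever fixed at X.
Downward deflection at the released point Y due to the loads:
  clockwise couple 99 at a = 4.38: M₀a(2L − a)/(2EI) = 2216/EI
Flexibility coefficient — unit upward force at Y: δ_{YY} = L³/(3EI) = 129.7/EI.
With EI = 65000 kN·m²: δ_0 = 0.034089 m and δ_{YY} = 0.001995 m/kN.
Compatibility — the spring shortens by R_Y/k under the reaction it provides: δ_0 − R_Y·δ_{YY} = R_Y/k. With 1/k = 0.000083 m/kN, R_Y = δ_0 / (δ_{YY} + 1/k) = 0.034089 / (0.001995 + 0.000083) = 16.41 kN.

R_Y = 16.41 kN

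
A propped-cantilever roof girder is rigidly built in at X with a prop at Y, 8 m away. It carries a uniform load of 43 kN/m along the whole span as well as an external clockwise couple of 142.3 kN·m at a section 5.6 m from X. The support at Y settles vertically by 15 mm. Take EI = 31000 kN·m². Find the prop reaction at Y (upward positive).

Release the roller at Y. Primary structure: cantilever fixed at X.
Downward deflection at the released point Y due to the loads:
  UDL 43: wL⁴/(8EI) = 22016/EI
  clockwise couple 142.3 at a = 5.6: M₀a(2L − a)/(2EI) = 4144/EI
  δ_0 = 26160/EI
Tip deflection under a unit load at Y: L³/(3EI) = 170.7/EI.
With EI = 31000 kN·m²: δ_0 = 0.84386 m and δ_{YY} = 0.005505 m/kN.
Compatibility — the beam at Y must follow the support down by 0.015 m: δ_0 − R_Y·δ_{YY} = 0.015, so R_Y = (0.84386 − 0.015)/0.005505 = 150.6 kN.

R_Y = 150.6 kN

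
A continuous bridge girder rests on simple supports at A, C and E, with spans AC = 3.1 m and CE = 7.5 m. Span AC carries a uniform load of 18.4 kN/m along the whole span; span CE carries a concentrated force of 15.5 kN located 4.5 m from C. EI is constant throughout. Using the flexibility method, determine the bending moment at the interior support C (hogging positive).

M_C = 20.28 kN·m

Release continuity at C by inserting a hinge; the redundant is the internal moment M_C. The primary structure is two simply-supported spans AC and CE.
Rotations at C on the released spans (each span's end-slope, ×1/EI):
  span AC: UDL 18.4: wL³/(24EI) = 22.84/EI
  span CE: point load 15.5 at a = 4.5: Pab(L + b)/(6LEI) = 48.83/EI
  relative rotation θ_0 = (22.84 + 48.83)/EI = 71.66/EI
A unit hogging moment at C produces rotation L₁/(3EI) + L₂/(3EI) = 3.533/EI.
Slope continuity at C: θ_0 = M_C·3.533/EI, so M_C = 71.66/3.533 = 20.28 kN·m (hogging).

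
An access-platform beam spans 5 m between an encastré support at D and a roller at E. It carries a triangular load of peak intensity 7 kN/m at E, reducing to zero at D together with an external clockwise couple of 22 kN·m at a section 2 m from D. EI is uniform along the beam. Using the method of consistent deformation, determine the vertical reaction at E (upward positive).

R_E = 13.85 kN

Release the roller at E. Primary structure: cantilever fixed at D.
Downward deflection at the released point E due to the loads:
  triangular load, peak 7 at the free end: 11w₀L⁴/(120EI) = 401/EI
  clockwise couple 22 at a = 2: M₀a(2L − a)/(2EI) = 176/EI
  δ_0 = 577/EI
Flexibility coefficient — unit upward force at E: δ_{EE} = L³/(3EI) = 41.67/EI.
Compatibility at E: δ_0 − R_E·δ_{EE} = 0, so R_E = 577/41.67 = 13.85 kN.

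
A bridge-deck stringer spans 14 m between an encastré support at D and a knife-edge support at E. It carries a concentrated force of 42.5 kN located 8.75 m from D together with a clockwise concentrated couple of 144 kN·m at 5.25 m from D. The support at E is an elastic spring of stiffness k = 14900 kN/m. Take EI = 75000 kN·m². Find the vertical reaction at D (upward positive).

R_D = 13.54 kN

Take the reaction at E as the redundant and release it; the primary structure is a cantilever fixed at D.
Downward deflection at the released point E due to the loads:
  point load 42.5 at a = 8.75: Pa²(3L − a)/(6EI) = 18032/EI
  clockwise couple 144 at a = 5.25: M₀a(2L − a)/(2EI) = 8600/EI
  δ_0 = 26632/EI
Flexibility coefficient — unit upward force at E: δ_{EE} = L³/(3EI) = 914.7/EI.
With EI = 75000 kN·m²: δ_0 = 0.35509 m and δ_{EE} = 0.012196 m/kN.
Compatibility — the spring shortens by R_E/k under the reaction it provides: δ_0 − R_E·δ_{EE} = R_E/k. With 1/k = 0.000067 m/kN, R_E = δ_0 / (δ_{EE} + 1/k) = 0.35509 / (0.012196 + 0.000067) = 28.96 kN.
Vertical equilibrium: R_D = ΣP − R_E = 42.5 − 28.96 = 13.54 kN.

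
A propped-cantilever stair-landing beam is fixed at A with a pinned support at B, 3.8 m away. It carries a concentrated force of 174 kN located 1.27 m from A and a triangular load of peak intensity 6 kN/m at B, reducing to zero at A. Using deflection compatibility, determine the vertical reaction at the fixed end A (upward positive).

R_A = 153.2 kN

Remove the prop at B; the released (primary) structure is a cantilever built in at A.
Downward deflection at the released point B due to the loads:
  point load 174 at a = 1.27: Pa²(3L − a)/(6EI) = 473.8/EI
  triangular load, peak 6 at the free end: 11w₀L⁴/(120EI) = 114.7/EI
  δ_0 = 588.5/EI
Tip deflection under a unit load at B: L³/(3EI) = 18.29/EI.
The prop prevents deflection at B: R_B = δ_0/δ_{BB} = 588.5/18.29 = 32.18 kN.
Vertical equilibrium: R_A = ΣP − R_B = 185.4 − 32.18 = 153.2 kN.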